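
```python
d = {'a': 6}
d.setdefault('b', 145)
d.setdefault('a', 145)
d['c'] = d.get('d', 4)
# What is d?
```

After line 1: d = {'a': 6}
After line 2 (setdefault adds 'b'=145): d = {'a': 6, 'b': 145}
After line 3 (setdefault 'a' no-op, already exists): d = {'a': 6, 'b': 145}
After line 4 (get('d', 4) returns default since 'd' not in d): d = {'a': 6, 'b': 145, 'c': 4}

{'a': 6, 'b': 145, 'c': 4}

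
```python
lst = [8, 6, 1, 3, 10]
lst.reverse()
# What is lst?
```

[10, 3, 1, 6, 8]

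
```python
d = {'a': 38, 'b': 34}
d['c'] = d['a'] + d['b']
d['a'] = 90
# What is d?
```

After line 1: d = {'a': 38, 'b': 34}
After line 2 (d['c'] = 38 + 34): d = {'a': 38, 'b': 34, 'c': 72}
After line 3: d = {'a': 90, 'b': 34, 'c': 72}

{'a': 90, 'b': 34, 'c': 72}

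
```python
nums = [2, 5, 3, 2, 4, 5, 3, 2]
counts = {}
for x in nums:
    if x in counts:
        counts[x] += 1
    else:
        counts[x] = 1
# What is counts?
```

Initial: counts = {}, nums = [2, 5, 3, 2, 4, 5, 3, 2]
See 2: counts = {2: 1}
See 5: counts = {2: 1, 5: 1}
See 3: counts = {2: 1, 5: 1, 3: 1}
See 2: counts = {2: 2, 5: 1, 3: 1}
See 4: counts = {2: 2, 5: 1, 3: 1, 4: 1}
See 5: counts = {2: 2, 5: 2, 3: 1, 4: 1}
See 3: counts = {2: 2, 5: 2, 3: 2, 4: 1}
See 2: counts = {2: 3, 5: 2, 3: 2, 4: 1}

{2: 3, 5: 2, 3: 2, 4: 1}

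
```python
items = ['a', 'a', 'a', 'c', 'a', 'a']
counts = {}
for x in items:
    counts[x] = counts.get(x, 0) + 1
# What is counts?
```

Initial: counts = {}, items = ['a', 'a', 'a', 'c', 'a', 'a']
See 'a': counts = {'a': 1}
See 'a': counts = {'a': 2}
See 'a': counts = {'a': 3}
See 'c': counts = {'a': 3, 'c': 1}
See 'a': counts = {'a': 4, 'c': 1}
See 'a': counts = {'a': 5, 'c': 1}

{'a': 5, 'c': 1}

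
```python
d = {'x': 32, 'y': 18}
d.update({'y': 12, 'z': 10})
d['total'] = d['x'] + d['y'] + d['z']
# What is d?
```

After line 1: d = {'x': 32, 'y': 18}
After line 2 (y overwritten, z added): d = {'x': 32, 'y': 12, 'z': 10}
After line 3 (total = 32 + 12 + 10 = 54): d = {'x': 32, 'y': 12, 'z': 10, 'total': 54}

{'x': 32, 'y': 12, 'z': 10, 'total': 54}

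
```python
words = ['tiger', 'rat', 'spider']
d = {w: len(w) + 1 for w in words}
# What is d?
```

{'tiger': 6, 'rat': 4, 'spider': 7}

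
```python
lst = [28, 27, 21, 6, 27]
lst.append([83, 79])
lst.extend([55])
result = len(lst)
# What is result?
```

After line 1: lst = [28, 27, 21, 6, 27]
After line 2 (append adds [83, 79] as single element): lst = [28, 27, 21, 6, 27, [83, 79]]
After line 3 (extend unpacks [55], adds 55): lst = [28, 27, 21, 6, 27, [83, 79], 55]
After line 4: result = len(lst) = 7

7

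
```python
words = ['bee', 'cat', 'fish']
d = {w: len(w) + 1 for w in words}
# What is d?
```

{'bee': 4, 'cat': 4, 'fish': 5}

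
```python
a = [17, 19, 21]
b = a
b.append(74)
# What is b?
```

After line 1: a = [17, 19, 21]
After line 2 (b = a is an alias, same object): a = [17, 19, 21], b = [17, 19, 21]
After line 3 (b.append mutates the shared list): a = [17, 19, 21, 74], b = [17, 19, 21, 74]

[17, 19, 21, 74]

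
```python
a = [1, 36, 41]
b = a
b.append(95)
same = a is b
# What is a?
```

After line 1: a = [1, 36, 41]
After line 2 (b = a is an alias, same object): a = [1, 36, 41], b = [1, 36, 41]
After line 3 (b.append mutates the shared list): a = [1, 36, 41, 95], b = [1, 36, 41, 95]
After line 4 (same = a is b; same object -> True): same = True

[1, 36, 41, 95]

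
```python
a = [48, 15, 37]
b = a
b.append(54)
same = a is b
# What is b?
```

After line 1: a = [48, 15, 37]
After line 2 (b = a is an alias, same object): a = [48, 15, 37], b = [48, 15, 37]
After line 3 (b.append mutates the shared list): a = [48, 15, 37, 54], b = [48, 15, 37, 54]
After line 4 (same = a is b; same object -> True): same = True

[48, 15, 37, 54]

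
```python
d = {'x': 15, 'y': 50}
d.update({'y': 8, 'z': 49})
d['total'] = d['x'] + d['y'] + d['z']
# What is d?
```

After line 1: d = {'x': 15, 'y': 50}
After line 2 (y overwritten, z added): d = {'x': 15, 'y': 8, 'z': 49}
After line 3 (total = 15 + 8 + 49 = 72): d = {'x': 15, 'y': 8, 'z': 49, 'total': 72}

{'x': 15, 'y': 8, 'z': 49, 'total': 72}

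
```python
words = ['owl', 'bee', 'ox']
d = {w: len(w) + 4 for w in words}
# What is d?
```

{'owl': 7, 'bee': 7, 'ox': 6}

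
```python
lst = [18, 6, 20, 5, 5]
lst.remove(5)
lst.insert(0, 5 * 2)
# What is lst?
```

After line 1: lst = [18, 6, 20, 5, 5]
After line 2 (remove first 5): lst = [18, 6, 20, 5]
After line 3 (insert 10 at index 0): lst = [10, 18, 6, 20, 5]

[10, 18, 6, 20, 5]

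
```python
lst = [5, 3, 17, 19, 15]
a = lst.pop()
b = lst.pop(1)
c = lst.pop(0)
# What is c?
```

After line 1: lst = [5, 3, 17, 19, 15]
After line 2 (pop() -> a = 15): lst = [5, 3, 17, 19]
After line 3 (pop(1) -> b = 3): lst = [5, 17, 19]
After line 4 (pop(0) -> c = 5): lst = [17, 19]

5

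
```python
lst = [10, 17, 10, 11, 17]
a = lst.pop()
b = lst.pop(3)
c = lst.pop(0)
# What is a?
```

After line 1: lst = [10, 17, 10, 11, 17]
After line 2 (pop() -> a = 17): lst = [10, 17, 10, 11]
After line 3 (pop(3) -> b = 11): lst = [10, 17, 10]
After line 4 (pop(0) -> c = 10): lst = [17, 10]

17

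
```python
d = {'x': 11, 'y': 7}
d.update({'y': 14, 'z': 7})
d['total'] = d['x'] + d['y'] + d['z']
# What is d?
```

After line 1: d = {'x': 11, 'y': 7}
After line 2 (y overwritten, z added): d = {'x': 11, 'y': 14, 'z': 7}
After line 3 (total = 11 + 14 + 7 = 32): d = {'x': 11, 'y': 14, 'z': 7, 'total': 32}

{'x': 11, 'y': 14, 'z': 7, 'total': 32}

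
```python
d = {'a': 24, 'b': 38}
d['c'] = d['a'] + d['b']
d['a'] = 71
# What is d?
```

After line 1: d = {'a': 24, 'b': 38}
After line 2 (d['c'] = 24 + 38): d = {'a': 24, 'b': 38, 'c': 62}
After line 3: d = {'a': 71, 'b': 38, 'c': 62}

{'a': 71, 'b': 38, 'c': 62}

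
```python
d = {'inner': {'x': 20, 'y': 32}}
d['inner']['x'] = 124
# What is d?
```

After line 1: d = {'inner': {'x': 20, 'y': 32}}
After line 2 (inner x overwritten): d = {'inner': {'x': 124, 'y': 32}}

{'inner': {'x': 124, 'y': 32}}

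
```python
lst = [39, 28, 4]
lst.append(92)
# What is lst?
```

[39, 28, 4, 92]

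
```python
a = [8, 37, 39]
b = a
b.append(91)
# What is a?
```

After line 1: a = [8, 37, 39]
After line 2 (b = a is an alias, same object): a = [8, 37, 39], b = [8, 37, 39]
After line 3 (b.append mutates the shared list): a = [8, 37, 39, 91], b = [8, 37, 39, 91]

[8, 37, 39, 91]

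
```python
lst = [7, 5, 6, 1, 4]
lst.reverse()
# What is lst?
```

[4, 1, 6, 5, 7]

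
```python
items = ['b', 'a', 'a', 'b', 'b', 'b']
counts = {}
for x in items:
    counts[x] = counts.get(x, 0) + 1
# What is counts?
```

Initial: counts = {}, items = ['b', 'a', 'a', 'b', 'b', 'b']
See 'b': counts = {'b': 1}
See 'a': counts = {'b': 1, 'a': 1}
See 'a': counts = {'b': 1, 'a': 2}
See 'b': counts = {'b': 2, 'a': 2}
See 'b': counts = {'b': 3, 'a': 2}
See 'b': counts = {'b': 4, 'a': 2}

{'b': 4, 'a': 2}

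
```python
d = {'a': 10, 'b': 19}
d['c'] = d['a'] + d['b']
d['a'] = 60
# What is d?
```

After line 1: d = {'a': 10, 'b': 19}
After line 2 (d['c'] = 10 + 19): d = {'a': 10, 'b': 19, 'c': 29}
After line 3: d = {'a': 60, 'b': 19, 'c': 29}

{'a': 60, 'b': 19, 'c': 29}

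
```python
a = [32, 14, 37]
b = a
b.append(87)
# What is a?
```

After line 1: a = [32, 14, 37]
After line 2 (b = a is an alias, same object): a = [32, 14, 37], b = [32, 14, 37]
After line 3 (b.append mutates the shared list): a = [32, 14, 37, 87], b = [32, 14, 37, 87]

[32, 14, 37, 87]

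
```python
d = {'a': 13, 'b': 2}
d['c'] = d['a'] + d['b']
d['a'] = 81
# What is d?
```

After line 1: d = {'a': 13, 'b': 2}
After line 2 (d['c'] = 13 + 2): d = {'a': 13, 'b': 2, 'c': 15}
After line 3: d = {'a': 81, 'b': 2, 'c': 15}

{'a': 81, 'b': 2, 'c': 15}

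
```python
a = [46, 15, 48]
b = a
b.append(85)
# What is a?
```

After line 1: a = [46, 15, 48]
After line 2 (b = a is an alias, same object): a = [46, 15, 48], b = [46, 15, 48]
After line 3 (b.append mutates the shared list): a = [46, 15, 48, 85], b = [46, 15, 48, 85]

[46, 15, 48, 85]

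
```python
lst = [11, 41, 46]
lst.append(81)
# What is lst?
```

[11, 41, 46, 81]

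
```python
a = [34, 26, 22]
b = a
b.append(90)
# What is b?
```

After line 1: a = [34, 26, 22]
After line 2 (b = a is an alias, same object): a = [34, 26, 22], b = [34, 26, 22]
After line 3 (b.append mutates the shared list): a = [34, 26, 22, 90], b = [34, 26, 22, 90]

[34, 26, 22, 90]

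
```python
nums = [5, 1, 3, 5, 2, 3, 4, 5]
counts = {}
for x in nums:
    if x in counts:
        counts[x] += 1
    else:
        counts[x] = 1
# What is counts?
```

Initial: counts = {}, nums = [5, 1, 3, 5, 2, 3, 4, 5]
See 5: counts = {5: 1}
See 1: counts = {5: 1, 1: 1}
See 3: counts = {5: 1, 1: 1, 3: 1}
See 5: counts = {5: 2, 1: 1, 3: 1}
See 2: counts = {5: 2, 1: 1, 3: 1, 2: 1}
See 3: counts = {5: 2, 1: 1, 3: 2, 2: 1}
See 4: counts = {5: 2, 1: 1, 3: 2, 2: 1, 4: 1}
See 5: counts = {5: 3, 1: 1, 3: 2, 2: 1, 4: 1}

{5: 3, 1: 1, 3: 2, 2: 1, 4: 1}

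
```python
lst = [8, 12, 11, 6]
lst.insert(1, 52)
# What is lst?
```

[8, 52, 12, 11, 6]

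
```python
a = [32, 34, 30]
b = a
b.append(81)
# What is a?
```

After line 1: a = [32, 34, 30]
After line 2 (b = a is an alias, same object): a = [32, 34, 30], b = [32, 34, 30]
After line 3 (b.append mutates the shared list): a = [32, 34, 30, 81], b = [32, 34, 30, 81]

[32, 34, 30, 81]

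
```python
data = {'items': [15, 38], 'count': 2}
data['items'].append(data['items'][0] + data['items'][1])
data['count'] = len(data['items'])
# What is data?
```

After line 1: data = {'items': [15, 38], 'count': 2}
After line 2 (append 15 + 38 = 53): data = {'items': [15, 38, 53], 'count': 2}
After line 3 (count = len(items) = 3): data = {'items': [15, 38, 53], 'count': 3}

{'items': [15, 38, 53], 'count': 3}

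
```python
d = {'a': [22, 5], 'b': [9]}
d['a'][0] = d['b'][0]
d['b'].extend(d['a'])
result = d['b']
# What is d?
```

After line 1: d = {'a': [22, 5], 'b': [9]}
After line 2 (a[0] = b[0] = 9): d = {'a': [9, 5], 'b': [9]}
After line 3 (b.extend(a) appends [9, 5]): d = {'a': [9, 5], 'b': [9, 9, 5]}
After line 4: result = d['b'] = [9, 9, 5]

{'a': [9, 5], 'b': [9, 9, 5]}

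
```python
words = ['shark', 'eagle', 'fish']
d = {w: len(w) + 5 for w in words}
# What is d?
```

{'shark': 10, 'eagle': 10, 'fish': 9}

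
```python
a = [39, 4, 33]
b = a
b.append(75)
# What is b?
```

After line 1: a = [39, 4, 33]
After line 2 (b = a is an alias, same object): a = [39, 4, 33], b = [39, 4, 33]
After line 3 (b.append mutates the shared list): a = [39, 4, 33, 75], b = [39, 4, 33, 75]

[39, 4, 33, 75]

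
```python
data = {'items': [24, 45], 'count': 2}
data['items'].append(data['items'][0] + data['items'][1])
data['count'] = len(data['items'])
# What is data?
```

After line 1: data = {'items': [24, 45], 'count': 2}
After line 2 (append 24 + 45 = 69): data = {'items': [24, 45, 69], 'count': 2}
After line 3 (count = len(items) = 3): data = {'items': [24, 45, 69], 'count': 3}

{'items': [24, 45, 69], 'count': 3}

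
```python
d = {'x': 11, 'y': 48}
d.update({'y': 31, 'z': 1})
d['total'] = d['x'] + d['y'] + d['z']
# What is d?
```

After line 1: d = {'x': 11, 'y': 48}
After line 2 (y overwritten, z added): d = {'x': 11, 'y': 31, 'z': 1}
After line 3 (total = 11 + 31 + 1 = 43): d = {'x': 11, 'y': 31, 'z': 1, 'total': 43}

{'x': 11, 'y': 31, 'z': 1, 'total': 43}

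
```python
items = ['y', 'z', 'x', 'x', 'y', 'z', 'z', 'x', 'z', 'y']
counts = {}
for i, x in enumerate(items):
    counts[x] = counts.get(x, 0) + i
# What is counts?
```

Initial: counts = {}, items = ['y', 'z', 'x', 'x', 'y', 'z', 'z', 'x', 'z', 'y']
i=0, x='y': counts = {'y': 0}
i=1, x='z': counts = {'y': 0, 'z': 1}
i=2, x='x': counts = {'y': 0, 'z': 1, 'x': 2}
i=3, x='x': counts = {'y': 0, 'z': 1, 'x': 5}
i=4, x='y': counts = {'y': 4, 'z': 1, 'x': 5}
i=5, x='z': counts = {'y': 4, 'z': 6, 'x': 5}
i=6, x='z': counts = {'y': 4, 'z': 12, 'x': 5}
i=7, x='x': counts = {'y': 4, 'z': 12, 'x': 12}
i=8, x='z': counts = {'y': 4, 'z': 20, 'x': 12}
i=9, x='y': counts = {'y': 13, 'z': 20, 'x': 12}

{'y': 13, 'z': 20, 'x': 12}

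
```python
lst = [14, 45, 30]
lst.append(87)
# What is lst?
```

[14, 45, 30, 87]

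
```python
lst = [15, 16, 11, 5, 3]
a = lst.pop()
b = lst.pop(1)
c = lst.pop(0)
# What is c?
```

After line 1: lst = [15, 16, 11, 5, 3]
After line 2 (pop() -> a = 3): lst = [15, 16, 11, 5]
After line 3 (pop(1) -> b = 16): lst = [15, 11, 5]
After line 4 (pop(0) -> c = 15): lst = [11, 5]

15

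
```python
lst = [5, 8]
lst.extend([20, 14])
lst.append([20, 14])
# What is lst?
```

After line 1: lst = [5, 8]
After line 2 (extend unpacks [20, 14]): lst = [5, 8, 20, 14]
After line 3 (append adds [20, 14] as single element): lst = [5, 8, 20, 14, [20, 14]]

[5, 8, 20, 14, [20, 14]]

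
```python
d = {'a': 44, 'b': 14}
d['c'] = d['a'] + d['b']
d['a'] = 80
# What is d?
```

After line 1: d = {'a': 44, 'b': 14}
After line 2 (d['c'] = 44 + 14): d = {'a': 44, 'b': 14, 'c': 58}
After line 3: d = {'a': 80, 'b': 14, 'c': 58}

{'a': 80, 'b': 14, 'c': 58}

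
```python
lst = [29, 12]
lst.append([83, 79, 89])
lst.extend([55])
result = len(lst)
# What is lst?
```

After line 1: lst = [29, 12]
After line 2 (append adds [83, 79, 89] as single element): lst = [29, 12, [83, 79, 89]]
After line 3 (extend unpacks [55], adds 55): lst = [29, 12, [83, 79, 89], 55]
After line 4: result = len(lst) = 4

[29, 12, [83, 79, 89], 55]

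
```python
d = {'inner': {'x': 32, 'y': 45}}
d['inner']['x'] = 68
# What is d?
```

After line 1: d = {'inner': {'x': 32, 'y': 45}}
After line 2 (inner x overwritten): d = {'inner': {'x': 68, 'y': 45}}

{'inner': {'x': 68, 'y': 45}}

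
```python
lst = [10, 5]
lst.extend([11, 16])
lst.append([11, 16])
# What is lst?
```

After line 1: lst = [10, 5]
After line 2 (extend unpacks [11, 16]): lst = [10, 5, 11, 16]
After line 3 (append adds [11, 16] as single element): lst = [10, 5, 11, 16, [11, 16]]

[10, 5, 11, 16, [11, 16]]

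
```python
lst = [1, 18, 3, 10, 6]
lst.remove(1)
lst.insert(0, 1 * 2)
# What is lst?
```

After line 1: lst = [1, 18, 3, 10, 6]
After line 2 (remove first 1): lst = [18, 3, 10, 6]
After line 3 (insert 2 at index 0): lst = [2, 18, 3, 10, 6]

[2, 18, 3, 10, 6]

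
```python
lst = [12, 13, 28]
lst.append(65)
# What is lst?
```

[12, 13, 28, 65]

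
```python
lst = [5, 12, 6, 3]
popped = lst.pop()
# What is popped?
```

3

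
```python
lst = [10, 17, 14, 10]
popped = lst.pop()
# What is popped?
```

10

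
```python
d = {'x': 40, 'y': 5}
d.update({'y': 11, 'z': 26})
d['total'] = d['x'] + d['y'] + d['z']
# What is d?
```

After line 1: d = {'x': 40, 'y': 5}
After line 2 (y overwritten, z added): d = {'x': 40, 'y': 11, 'z': 26}
After line 3 (total = 40 + 11 + 26 = 77): d = {'x': 40, 'y': 11, 'z': 26, 'total': 77}

{'x': 40, 'y': 11, 'z': 26, 'total': 77}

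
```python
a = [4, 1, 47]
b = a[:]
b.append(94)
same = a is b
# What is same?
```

After line 1: a = [4, 1, 47]
After line 2 (b = a[:] is a shallow copy, new object): a = [4, 1, 47], b = [4, 1, 47]
After line 3 (append only mutates b): a = [4, 1, 47], b = [4, 1, 47, 94]
After line 4 (same = a is b; different objects -> False): same = False

False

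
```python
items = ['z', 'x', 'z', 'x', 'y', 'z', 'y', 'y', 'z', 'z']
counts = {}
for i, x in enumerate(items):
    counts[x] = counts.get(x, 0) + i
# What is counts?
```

Initial: counts = {}, items = ['z', 'x', 'z', 'x', 'y', 'z', 'y', 'y', 'z', 'z']
i=0, x='z': counts = {'z': 0}
i=1, x='x': counts = {'z': 0, 'x': 1}
i=2, x='z': counts = {'z': 2, 'x': 1}
i=3, x='x': counts = {'z': 2, 'x': 4}
i=4, x='y': counts = {'z': 2, 'x': 4, 'y': 4}
i=5, x='z': counts = {'z': 7, 'x': 4, 'y': 4}
i=6, x='y': counts = {'z': 7, 'x': 4, 'y': 10}
i=7, x='y': counts = {'z': 7, 'x': 4, 'y': 17}
i=8, x='z': counts = {'z': 15, 'x': 4, 'y': 17}
i=9, x='z': counts = {'z': 24, 'x': 4, 'y': 17}

{'z': 24, 'x': 4, 'y': 17}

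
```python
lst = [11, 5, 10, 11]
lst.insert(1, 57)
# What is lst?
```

[11, 57, 5, 10, 11]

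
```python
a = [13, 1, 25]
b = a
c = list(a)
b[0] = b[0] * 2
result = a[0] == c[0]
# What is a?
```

After line 1: a = [13, 1, 25]
After line 2 (b = a, alias): a = [13, 1, 25], b = [13, 1, 25]
After line 3 (c = list(a) is a copy, new object): c = [13, 1, 25]
After line 4 (b[0] = 13 * 2 = 26; mutates shared a/b): a = b = [26, 1, 25], c = [13, 1, 25]
After line 5 (a[0] = 26, c[0] = 13; result = False)

[26, 1, 25]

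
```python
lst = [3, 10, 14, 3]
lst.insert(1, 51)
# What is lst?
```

[3, 51, 10, 14, 3]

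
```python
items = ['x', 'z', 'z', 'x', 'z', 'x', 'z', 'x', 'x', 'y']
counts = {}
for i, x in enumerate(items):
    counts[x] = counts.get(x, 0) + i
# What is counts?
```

Initial: counts = {}, items = ['x', 'z', 'z', 'x', 'z', 'x', 'z', 'x', 'x', 'y']
i=0, x='x': counts = {'x': 0}
i=1, x='z': counts = {'x': 0, 'z': 1}
i=2, x='z': counts = {'x': 0, 'z': 3}
i=3, x='x': counts = {'x': 3, 'z': 3}
i=4, x='z': counts = {'x': 3, 'z': 7}
i=5, x='x': counts = {'x': 8, 'z': 7}
i=6, x='z': counts = {'x': 8, 'z': 13}
i=7, x='x': counts = {'x': 15, 'z': 13}
i=8, x='x': counts = {'x': 23, 'z': 13}
i=9, x='y': counts = {'x': 23, 'z': 13, 'y': 9}

{'x': 23, 'z': 13, 'y': 9}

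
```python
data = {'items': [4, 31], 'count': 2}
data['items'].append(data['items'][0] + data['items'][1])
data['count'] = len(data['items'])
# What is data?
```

After line 1: data = {'items': [4, 31], 'count': 2}
After line 2 (append 4 + 31 = 35): data = {'items': [4, 31, 35], 'count': 2}
After line 3 (count = len(items) = 3): data = {'items': [4, 31, 35], 'count': 3}

{'items': [4, 31, 35], 'count': 3}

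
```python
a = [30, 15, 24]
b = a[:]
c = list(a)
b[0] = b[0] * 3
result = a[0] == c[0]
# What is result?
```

After line 1: a = [30, 15, 24]
After line 2 (b = a[:], copy): a = [30, 15, 24], b = [30, 15, 24]
After line 3 (c = list(a) is a copy, new object): c = [30, 15, 24]
After line 4 (b[0] = 30 * 3 = 90; only b mutates (copy)): a = [30, 15, 24], b = [90, 15, 24], c = [30, 15, 24]
After line 5 (a[0] = 30, c[0] = 30; result = True)

True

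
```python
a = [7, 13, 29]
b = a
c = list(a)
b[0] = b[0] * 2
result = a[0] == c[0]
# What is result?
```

After line 1: a = [7, 13, 29]
After line 2 (b = a, alias): a = [7, 13, 29], b = [7, 13, 29]
After line 3 (c = list(a) is a copy, new object): c = [7, 13, 29]
After line 4 (b[0] = 7 * 2 = 14; mutates shared a/b): a = b = [14, 13, 29], c = [7, 13, 29]
After line 5 (a[0] = 14, c[0] = 7; result = False)

False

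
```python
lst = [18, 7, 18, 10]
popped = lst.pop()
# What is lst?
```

[18, 7, 18]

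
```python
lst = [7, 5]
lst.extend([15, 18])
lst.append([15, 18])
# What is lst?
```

After line 1: lst = [7, 5]
After line 2 (extend unpacks [15, 18]): lst = [7, 5, 15, 18]
After line 3 (append adds [15, 18] as single element): lst = [7, 5, 15, 18, [15, 18]]

[7, 5, 15, 18, [15, 18]]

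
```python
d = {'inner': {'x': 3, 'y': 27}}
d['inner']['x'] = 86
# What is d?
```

After line 1: d = {'inner': {'x': 3, 'y': 27}}
After line 2 (inner x overwritten): d = {'inner': {'x': 86, 'y': 27}}

{'inner': {'x': 86, 'y': 27}}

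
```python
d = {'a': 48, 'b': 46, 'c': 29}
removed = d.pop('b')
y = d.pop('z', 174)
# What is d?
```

After line 1: d = {'a': 48, 'b': 46, 'c': 29}
After line 2 (pop 'b' returns 46): d = {'a': 48, 'c': 29}, removed = 46
After line 3 (pop 'z' missing, returns default 174): d = {'a': 48, 'c': 29}, y = 174

{'a': 48, 'c': 29}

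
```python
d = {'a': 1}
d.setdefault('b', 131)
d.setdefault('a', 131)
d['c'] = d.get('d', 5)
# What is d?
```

After line 1: d = {'a': 1}
After line 2 (setdefault adds 'b'=131): d = {'a': 1, 'b': 131}
After line 3 (setdefault 'a' no-op, already exists): d = {'a': 1, 'b': 131}
After line 4 (get('d', 5) returns default since 'd' not in d): d = {'a': 1, 'b': 131, 'c': 5}

{'a': 1, 'b': 131, 'c': 5}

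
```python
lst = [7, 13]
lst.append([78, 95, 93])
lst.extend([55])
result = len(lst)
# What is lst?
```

After line 1: lst = [7, 13]
After line 2 (append adds [78, 95, 93] as single element): lst = [7, 13, [78, 95, 93]]
After line 3 (extend unpacks [55], adds 55): lst = [7, 13, [78, 95, 93], 55]
After line 4: result = len(lst) = 4

[7, 13, [78, 95, 93], 55]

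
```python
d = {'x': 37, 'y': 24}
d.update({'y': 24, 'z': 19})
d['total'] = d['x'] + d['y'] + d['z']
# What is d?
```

After line 1: d = {'x': 37, 'y': 24}
After line 2 (y overwritten, z added): d = {'x': 37, 'y': 24, 'z': 19}
After line 3 (total = 37 + 24 + 19 = 80): d = {'x': 37, 'y': 24, 'z': 19, 'total': 80}

{'x': 37, 'y': 24, 'z': 19, 'total': 80}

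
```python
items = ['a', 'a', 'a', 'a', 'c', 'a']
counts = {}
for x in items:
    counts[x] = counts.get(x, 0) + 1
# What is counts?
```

Initial: counts = {}, items = ['a', 'a', 'a', 'a', 'c', 'a']
See 'a': counts = {'a': 1}
See 'a': counts = {'a': 2}
See 'a': counts = {'a': 3}
See 'a': counts = {'a': 4}
See 'c': counts = {'a': 4, 'c': 1}
See 'a': counts = {'a': 5, 'c': 1}

{'a': 5, 'c': 1}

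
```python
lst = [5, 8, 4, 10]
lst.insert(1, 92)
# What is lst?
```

[5, 92, 8, 4, 10]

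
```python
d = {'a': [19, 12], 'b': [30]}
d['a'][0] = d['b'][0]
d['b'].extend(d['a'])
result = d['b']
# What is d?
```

After line 1: d = {'a': [19, 12], 'b': [30]}
After line 2 (a[0] = b[0] = 30): d = {'a': [30, 12], 'b': [30]}
After line 3 (b.extend(a) appends [30, 12]): d = {'a': [30, 12], 'b': [30, 30, 12]}
After line 4: result = d['b'] = [30, 30, 12]

{'a': [30, 12], 'b': [30, 30, 12]}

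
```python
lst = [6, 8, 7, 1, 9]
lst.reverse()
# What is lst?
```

[9, 1, 7, 8, 6]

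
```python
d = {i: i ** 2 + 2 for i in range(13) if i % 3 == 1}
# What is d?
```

{1: 3, 4: 18, 7: 51, 10: 102}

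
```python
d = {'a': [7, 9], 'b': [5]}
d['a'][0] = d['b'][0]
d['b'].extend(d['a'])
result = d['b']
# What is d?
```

After line 1: d = {'a': [7, 9], 'b': [5]}
After line 2 (a[0] = b[0] = 5): d = {'a': [5, 9], 'b': [5]}
After line 3 (b.extend(a) appends [5, 9]): d = {'a': [5, 9], 'b': [5, 5, 9]}
After line 4: result = d['b'] = [5, 5, 9]

{'a': [5, 9], 'b': [5, 5, 9]}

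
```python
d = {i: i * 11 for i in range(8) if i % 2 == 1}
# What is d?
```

{1: 11, 3: 33, 5: 55, 7: 77}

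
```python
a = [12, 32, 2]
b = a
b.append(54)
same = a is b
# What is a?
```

After line 1: a = [12, 32, 2]
After line 2 (b = a is an alias, same object): a = [12, 32, 2], b = [12, 32, 2]
After line 3 (b.append mutates the shared list): a = [12, 32, 2, 54], b = [12, 32, 2, 54]
After line 4 (same = a is b; same object -> True): same = True

[12, 32, 2, 54]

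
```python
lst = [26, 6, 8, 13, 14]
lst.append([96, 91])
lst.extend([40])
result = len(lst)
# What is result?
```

After line 1: lst = [26, 6, 8, 13, 14]
After line 2 (append adds [96, 91] as single element): lst = [26, 6, 8, 13, 14, [96, 91]]
After line 3 (extend unpacks [40], adds 40): lst = [26, 6, 8, 13, 14, [96, 91], 40]
After line 4: result = len(lst) = 7

7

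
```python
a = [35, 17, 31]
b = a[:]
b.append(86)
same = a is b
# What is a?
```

After line 1: a = [35, 17, 31]
After line 2 (b = a[:] is a shallow copy, new object): a = [35, 17, 31], b = [35, 17, 31]
After line 3 (append only mutates b): a = [35, 17, 31], b = [35, 17, 31, 86]
After line 4 (same = a is b; different objects -> False): same = False

[35, 17, 31]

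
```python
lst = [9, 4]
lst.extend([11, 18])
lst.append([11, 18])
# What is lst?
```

After line 1: lst = [9, 4]
After line 2 (extend unpacks [11, 18]): lst = [9, 4, 11, 18]
After line 3 (append adds [11, 18] as single element): lst = [9, 4, 11, 18, [11, 18]]

[9, 4, 11, 18, [11, 18]]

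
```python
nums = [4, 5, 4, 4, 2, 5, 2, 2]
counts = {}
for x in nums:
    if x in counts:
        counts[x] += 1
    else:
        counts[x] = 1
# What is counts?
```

Initial: counts = {}, nums = [4, 5, 4, 4, 2, 5, 2, 2]
See 4: counts = {4: 1}
See 5: counts = {4: 1, 5: 1}
See 4: counts = {4: 2, 5: 1}
See 4: counts = {4: 3, 5: 1}
See 2: counts = {4: 3, 5: 1, 2: 1}
See 5: counts = {4: 3, 5: 2, 2: 1}
See 2: counts = {4: 3, 5: 2, 2: 2}
See 2: counts = {4: 3, 5: 2, 2: 3}

{4: 3, 5: 2, 2: 3}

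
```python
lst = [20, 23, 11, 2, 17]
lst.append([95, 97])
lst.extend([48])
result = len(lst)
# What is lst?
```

After line 1: lst = [20, 23, 11, 2, 17]
After line 2 (append adds [95, 97] as single element): lst = [20, 23, 11, 2, 17, [95, 97]]
After line 3 (extend unpacks [48], adds 48): lst = [20, 23, 11, 2, 17, [95, 97], 48]
After line 4: result = len(lst) = 7

[20, 23, 11, 2, 17, [95, 97], 48]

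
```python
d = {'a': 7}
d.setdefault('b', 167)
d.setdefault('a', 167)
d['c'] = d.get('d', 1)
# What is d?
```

After line 1: d = {'a': 7}
After line 2 (setdefault adds 'b'=167): d = {'a': 7, 'b': 167}
After line 3 (setdefault 'a' no-op, already exists): d = {'a': 7, 'b': 167}
After line 4 (get('d', 1) returns default since 'd' not in d): d = {'a': 7, 'b': 167, 'c': 1}

{'a': 7, 'b': 167, 'c': 1}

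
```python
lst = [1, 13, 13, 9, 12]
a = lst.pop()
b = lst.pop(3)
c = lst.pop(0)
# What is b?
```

After line 1: lst = [1, 13, 13, 9, 12]
After line 2 (pop() -> a = 12): lst = [1, 13, 13, 9]
After line 3 (pop(3) -> b = 9): lst = [1, 13, 13]
After line 4 (pop(0) -> c = 1): lst = [13, 13]

9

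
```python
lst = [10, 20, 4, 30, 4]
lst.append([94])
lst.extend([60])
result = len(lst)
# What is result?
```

After line 1: lst = [10, 20, 4, 30, 4]
After line 2 (append adds [94] as single element): lst = [10, 20, 4, 30, 4, [94]]
After line 3 (extend unpacks [60], adds 60): lst = [10, 20, 4, 30, 4, [94], 60]
After line 4: result = len(lst) = 7

7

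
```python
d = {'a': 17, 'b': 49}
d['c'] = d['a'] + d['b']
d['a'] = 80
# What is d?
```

After line 1: d = {'a': 17, 'b': 49}
After line 2 (d['c'] = 17 + 49): d = {'a': 17, 'b': 49, 'c': 66}
After line 3: d = {'a': 80, 'b': 49, 'c': 66}

{'a': 80, 'b': 49, 'c': 66}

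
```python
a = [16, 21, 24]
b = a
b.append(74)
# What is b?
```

After line 1: a = [16, 21, 24]
After line 2 (b = a is an alias, same object): a = [16, 21, 24], b = [16, 21, 24]
After line 3 (b.append mutates the shared list): a = [16, 21, 24, 74], b = [16, 21, 24, 74]

[16, 21, 24, 74]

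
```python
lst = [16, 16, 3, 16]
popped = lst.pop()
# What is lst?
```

[16, 16, 3]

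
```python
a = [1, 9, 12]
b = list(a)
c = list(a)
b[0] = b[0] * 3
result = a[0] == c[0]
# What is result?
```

After line 1: a = [1, 9, 12]
After line 2 (b = list(a), copy): a = [1, 9, 12], b = [1, 9, 12]
After line 3 (c = list(a) is a copy, new object): c = [1, 9, 12]
After line 4 (b[0] = 1 * 3 = 3; only b mutates (copy)): a = [1, 9, 12], b = [3, 9, 12], c = [1, 9, 12]
After line 5 (a[0] = 1, c[0] = 1; result = True)

True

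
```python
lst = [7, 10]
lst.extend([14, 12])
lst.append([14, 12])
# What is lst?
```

After line 1: lst = [7, 10]
After line 2 (extend unpacks [14, 12]): lst = [7, 10, 14, 12]
After line 3 (append adds [14, 12] as single element): lst = [7, 10, 14, 12, [14, 12]]

[7, 10, 14, 12, [14, 12]]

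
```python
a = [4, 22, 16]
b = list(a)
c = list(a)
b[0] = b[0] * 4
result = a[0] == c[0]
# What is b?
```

After line 1: a = [4, 22, 16]
After line 2 (b = list(a), copy): a = [4, 22, 16], b = [4, 22, 16]
After line 3 (c = list(a) is a copy, new object): c = [4, 22, 16]
After line 4 (b[0] = 4 * 4 = 16; only b mutates (copy)): a = [4, 22, 16], b = [16, 22, 16], c = [4, 22, 16]
After line 5 (a[0] = 4, c[0] = 4; result = True)

[16, 22, 16]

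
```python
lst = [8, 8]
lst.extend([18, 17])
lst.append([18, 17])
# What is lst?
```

After line 1: lst = [8, 8]
After line 2 (extend unpacks [18, 17]): lst = [8, 8, 18, 17]
After line 3 (append adds [18, 17] as single element): lst = [8, 8, 18, 17, [18, 17]]

[8, 8, 18, 17, [18, 17]]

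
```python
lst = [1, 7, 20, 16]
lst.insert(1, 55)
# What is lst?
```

[1, 55, 7, 20, 16]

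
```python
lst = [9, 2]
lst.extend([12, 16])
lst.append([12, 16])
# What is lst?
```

After line 1: lst = [9, 2]
After line 2 (extend unpacks [12, 16]): lst = [9, 2, 12, 16]
After line 3 (append adds [12, 16] as single element): lst = [9, 2, 12, 16, [12, 16]]

[9, 2, 12, 16, [12, 16]]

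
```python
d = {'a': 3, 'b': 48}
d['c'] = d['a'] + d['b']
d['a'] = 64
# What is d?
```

After line 1: d = {'a': 3, 'b': 48}
After line 2 (d['c'] = 3 + 48): d = {'a': 3, 'b': 48, 'c': 51}
After line 3: d = {'a': 64, 'b': 48, 'c': 51}

{'a': 64, 'b': 48, 'c': 51}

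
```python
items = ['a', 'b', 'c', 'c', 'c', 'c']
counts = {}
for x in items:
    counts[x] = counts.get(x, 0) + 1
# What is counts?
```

Initial: counts = {}, items = ['a', 'b', 'c', 'c', 'c', 'c']
See 'a': counts = {'a': 1}
See 'b': counts = {'a': 1, 'b': 1}
See 'c': counts = {'a': 1, 'b': 1, 'c': 1}
See 'c': counts = {'a': 1, 'b': 1, 'c': 2}
See 'c': counts = {'a': 1, 'b': 1, 'c': 3}
See 'c': counts = {'a': 1, 'b': 1, 'c': 4}

{'a': 1, 'b': 1, 'c': 4}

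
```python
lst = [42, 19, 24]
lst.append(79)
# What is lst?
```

[42, 19, 24, 79]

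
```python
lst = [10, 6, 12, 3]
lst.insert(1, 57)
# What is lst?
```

[10, 57, 6, 12, 3]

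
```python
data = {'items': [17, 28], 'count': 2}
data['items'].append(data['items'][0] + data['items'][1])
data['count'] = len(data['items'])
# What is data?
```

After line 1: data = {'items': [17, 28], 'count': 2}
After line 2 (append 17 + 28 = 45): data = {'items': [17, 28, 45], 'count': 2}
After line 3 (count = len(items) = 3): data = {'items': [17, 28, 45], 'count': 3}

{'items': [17, 28, 45], 'count': 3}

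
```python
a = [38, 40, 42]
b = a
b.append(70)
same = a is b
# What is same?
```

After line 1: a = [38, 40, 42]
After line 2 (b = a is an alias, same object): a = [38, 40, 42], b = [38, 40, 42]
After line 3 (b.append mutates the shared list): a = [38, 40, 42, 70], b = [38, 40, 42, 70]
After line 4 (same = a is b; same object -> True): same = True

True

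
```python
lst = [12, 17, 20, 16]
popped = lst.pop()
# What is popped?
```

16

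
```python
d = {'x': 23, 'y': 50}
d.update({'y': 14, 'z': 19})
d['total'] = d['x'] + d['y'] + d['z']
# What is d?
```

After line 1: d = {'x': 23, 'y': 50}
After line 2 (y overwritten, z added): d = {'x': 23, 'y': 14, 'z': 19}
After line 3 (total = 23 + 14 + 19 = 56): d = {'x': 23, 'y': 14, 'z': 19, 'total': 56}

{'x': 23, 'y': 14, 'z': 19, 'total': 56}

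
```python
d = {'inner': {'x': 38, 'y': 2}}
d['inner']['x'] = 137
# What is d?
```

After line 1: d = {'inner': {'x': 38, 'y': 2}}
After line 2 (inner x overwritten): d = {'inner': {'x': 137, 'y': 2}}

{'inner': {'x': 137, 'y': 2}}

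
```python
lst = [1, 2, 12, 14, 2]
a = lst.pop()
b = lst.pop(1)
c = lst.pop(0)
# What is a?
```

After line 1: lst = [1, 2, 12, 14, 2]
After line 2 (pop() -> a = 2): lst = [1, 2, 12, 14]
After line 3 (pop(1) -> b = 2): lst = [1, 12, 14]
After line 4 (pop(0) -> c = 1): lst = [12, 14]

2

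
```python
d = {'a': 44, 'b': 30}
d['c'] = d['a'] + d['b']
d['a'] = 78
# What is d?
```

After line 1: d = {'a': 44, 'b': 30}
After line 2 (d['c'] = 44 + 30): d = {'a': 44, 'b': 30, 'c': 74}
After line 3: d = {'a': 78, 'b': 30, 'c': 74}

{'a': 78, 'b': 30, 'c': 74}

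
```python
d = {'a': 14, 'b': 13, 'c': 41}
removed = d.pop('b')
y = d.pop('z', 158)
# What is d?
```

After line 1: d = {'a': 14, 'b': 13, 'c': 41}
After line 2 (pop 'b' returns 13): d = {'a': 14, 'c': 41}, removed = 13
After line 3 (pop 'z' missing, returns default 158): d = {'a': 14, 'c': 41}, y = 158

{'a': 14, 'c': 41}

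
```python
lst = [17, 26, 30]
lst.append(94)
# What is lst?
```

[17, 26, 30, 94]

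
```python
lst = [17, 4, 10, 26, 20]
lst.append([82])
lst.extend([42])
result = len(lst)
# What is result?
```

After line 1: lst = [17, 4, 10, 26, 20]
After line 2 (append adds [82] as single element): lst = [17, 4, 10, 26, 20, [82]]
After line 3 (extend unpacks [42], adds 42): lst = [17, 4, 10, 26, 20, [82], 42]
After line 4: result = len(lst) = 7

7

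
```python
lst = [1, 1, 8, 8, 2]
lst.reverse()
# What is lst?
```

[2, 8, 8, 1, 1]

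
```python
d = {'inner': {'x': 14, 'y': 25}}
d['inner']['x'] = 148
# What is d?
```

After line 1: d = {'inner': {'x': 14, 'y': 25}}
After line 2 (inner x overwritten): d = {'inner': {'x': 148, 'y': 25}}

{'inner': {'x': 148, 'y': 25}}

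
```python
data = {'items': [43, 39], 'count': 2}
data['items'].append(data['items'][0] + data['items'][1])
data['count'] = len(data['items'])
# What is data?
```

After line 1: data = {'items': [43, 39], 'count': 2}
After line 2 (append 43 + 39 = 82): data = {'items': [43, 39, 82], 'count': 2}
After line 3 (count = len(items) = 3): data = {'items': [43, 39, 82], 'count': 3}

{'items': [43, 39, 82], 'count': 3}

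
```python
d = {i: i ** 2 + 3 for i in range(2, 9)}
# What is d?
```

{2: 7, 3: 12, 4: 19, 5: 28, 6: 39, 7: 52, 8: 67}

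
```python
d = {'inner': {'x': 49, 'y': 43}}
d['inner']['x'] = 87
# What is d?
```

After line 1: d = {'inner': {'x': 49, 'y': 43}}
After line 2 (inner x overwritten): d = {'inner': {'x': 87, 'y': 43}}

{'inner': {'x': 87, 'y': 43}}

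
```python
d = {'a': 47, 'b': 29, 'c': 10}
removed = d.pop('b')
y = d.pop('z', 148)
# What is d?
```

After line 1: d = {'a': 47, 'b': 29, 'c': 10}
After line 2 (pop 'b' returns 29): d = {'a': 47, 'c': 10}, removed = 29
After line 3 (pop 'z' missing, returns default 148): d = {'a': 47, 'c': 10}, y = 148

{'a': 47, 'c': 10}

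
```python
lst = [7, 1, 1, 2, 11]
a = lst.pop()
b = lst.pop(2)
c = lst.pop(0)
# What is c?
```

After line 1: lst = [7, 1, 1, 2, 11]
After line 2 (pop() -> a = 11): lst = [7, 1, 1, 2]
After line 3 (pop(2) -> b = 1): lst = [7, 1, 2]
After line 4 (pop(0) -> c = 7): lst = [1, 2]

7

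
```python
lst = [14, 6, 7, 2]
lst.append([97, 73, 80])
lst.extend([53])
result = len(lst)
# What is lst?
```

After line 1: lst = [14, 6, 7, 2]
After line 2 (append adds [97, 73, 80] as single element): lst = [14, 6, 7, 2, [97, 73, 80]]
After line 3 (extend unpacks [53], adds 53): lst = [14, 6, 7, 2, [97, 73, 80], 53]
After line 4: result = len(lst) = 6

[14, 6, 7, 2, [97, 73, 80], 53]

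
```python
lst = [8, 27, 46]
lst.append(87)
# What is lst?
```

[8, 27, 46, 87]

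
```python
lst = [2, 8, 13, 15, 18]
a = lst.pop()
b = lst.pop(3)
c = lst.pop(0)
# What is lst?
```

After line 1: lst = [2, 8, 13, 15, 18]
After line 2 (pop() -> a = 18): lst = [2, 8, 13, 15]
After line 3 (pop(3) -> b = 15): lst = [2, 8, 13]
After line 4 (pop(0) -> c = 2): lst = [8, 13]

[8, 13]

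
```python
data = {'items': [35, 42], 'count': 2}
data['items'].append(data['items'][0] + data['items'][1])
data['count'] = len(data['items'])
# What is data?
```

After line 1: data = {'items': [35, 42], 'count': 2}
After line 2 (append 35 + 42 = 77): data = {'items': [35, 42, 77], 'count': 2}
After line 3 (count = len(items) = 3): data = {'items': [35, 42, 77], 'count': 3}

{'items': [35, 42, 77], 'count': 3}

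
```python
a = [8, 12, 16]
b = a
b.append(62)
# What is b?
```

After line 1: a = [8, 12, 16]
After line 2 (b = a is an alias, same object): a = [8, 12, 16], b = [8, 12, 16]
After line 3 (b.append mutates the shared list): a = [8, 12, 16, 62], b = [8, 12, 16, 62]

[8, 12, 16, 62]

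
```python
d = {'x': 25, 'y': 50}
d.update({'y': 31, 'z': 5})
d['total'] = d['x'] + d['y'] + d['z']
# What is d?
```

After line 1: d = {'x': 25, 'y': 50}
After line 2 (y overwritten, z added): d = {'x': 25, 'y': 31, 'z': 5}
After line 3 (total = 25 + 31 + 5 = 61): d = {'x': 25, 'y': 31, 'z': 5, 'total': 61}

{'x': 25, 'y': 31, 'z': 5, 'total': 61}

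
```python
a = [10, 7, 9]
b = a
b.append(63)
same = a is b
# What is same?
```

After line 1: a = [10, 7, 9]
After line 2 (b = a is an alias, same object): a = [10, 7, 9], b = [10, 7, 9]
After line 3 (b.append mutates the shared list): a = [10, 7, 9, 63], b = [10, 7, 9, 63]
After line 4 (same = a is b; same object -> True): same = True

True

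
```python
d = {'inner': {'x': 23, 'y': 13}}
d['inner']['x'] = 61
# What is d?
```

After line 1: d = {'inner': {'x': 23, 'y': 13}}
After line 2 (inner x overwritten): d = {'inner': {'x': 61, 'y': 13}}

{'inner': {'x': 61, 'y': 13}}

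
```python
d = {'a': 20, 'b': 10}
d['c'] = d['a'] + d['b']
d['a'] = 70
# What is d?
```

After line 1: d = {'a': 20, 'b': 10}
After line 2 (d['c'] = 20 + 10): d = {'a': 20, 'b': 10, 'c': 30}
After line 3: d = {'a': 70, 'b': 10, 'c': 30}

{'a': 70, 'b': 10, 'c': 30}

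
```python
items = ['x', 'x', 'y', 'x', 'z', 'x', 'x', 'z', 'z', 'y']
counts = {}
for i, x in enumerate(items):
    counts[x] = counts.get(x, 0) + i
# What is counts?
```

Initial: counts = {}, items = ['x', 'x', 'y', 'x', 'z', 'x', 'x', 'z', 'z', 'y']
i=0, x='x': counts = {'x': 0}
i=1, x='x': counts = {'x': 1}
i=2, x='y': counts = {'x': 1, 'y': 2}
i=3, x='x': counts = {'x': 4, 'y': 2}
i=4, x='z': counts = {'x': 4, 'y': 2, 'z': 4}
i=5, x='x': counts = {'x': 9, 'y': 2, 'z': 4}
i=6, x='x': counts = {'x': 15, 'y': 2, 'z': 4}
i=7, x='z': counts = {'x': 15, 'y': 2, 'z': 11}
i=8, x='z': counts = {'x': 15, 'y': 2, 'z': 19}
i=9, x='y': counts = {'x': 15, 'y': 11, 'z': 19}

{'x': 15, 'y': 11, 'z': 19}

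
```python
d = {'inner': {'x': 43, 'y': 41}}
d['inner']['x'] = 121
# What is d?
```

After line 1: d = {'inner': {'x': 43, 'y': 41}}
After line 2 (inner x overwritten): d = {'inner': {'x': 121, 'y': 41}}

{'inner': {'x': 121, 'y': 41}}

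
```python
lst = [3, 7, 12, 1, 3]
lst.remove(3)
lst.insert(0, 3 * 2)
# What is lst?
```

After line 1: lst = [3, 7, 12, 1, 3]
After line 2 (remove first 3): lst = [7, 12, 1, 3]
After line 3 (insert 6 at index 0): lst = [6, 7, 12, 1, 3]

[6, 7, 12, 1, 3]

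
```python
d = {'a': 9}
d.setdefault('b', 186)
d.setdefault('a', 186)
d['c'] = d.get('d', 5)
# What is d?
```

After line 1: d = {'a': 9}
After line 2 (setdefault adds 'b'=186): d = {'a': 9, 'b': 186}
After line 3 (setdefault 'a' no-op, already exists): d = {'a': 9, 'b': 186}
After line 4 (get('d', 5) returns default since 'd' not in d): d = {'a': 9, 'b': 186, 'c': 5}

{'a': 9, 'b': 186, 'c': 5}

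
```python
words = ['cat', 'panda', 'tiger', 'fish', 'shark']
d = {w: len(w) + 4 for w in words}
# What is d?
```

{'cat': 7, 'panda': 9, 'tiger': 9, 'fish': 8, 'shark': 9}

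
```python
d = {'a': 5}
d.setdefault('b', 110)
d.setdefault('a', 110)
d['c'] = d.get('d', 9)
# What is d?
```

After line 1: d = {'a': 5}
After line 2 (setdefault adds 'b'=110): d = {'a': 5, 'b': 110}
After line 3 (setdefault 'a' no-op, already exists): d = {'a': 5, 'b': 110}
After line 4 (get('d', 9) returns default since 'd' not in d): d = {'a': 5, 'b': 110, 'c': 9}

{'a': 5, 'b': 110, 'c': 9}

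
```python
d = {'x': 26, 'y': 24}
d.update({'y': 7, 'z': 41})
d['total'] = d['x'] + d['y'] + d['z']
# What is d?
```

After line 1: d = {'x': 26, 'y': 24}
After line 2 (y overwritten, z added): d = {'x': 26, 'y': 7, 'z': 41}
After line 3 (total = 26 + 7 + 41 = 74): d = {'x': 26, 'y': 7, 'z': 41, 'total': 74}

{'x': 26, 'y': 7, 'z': 41, 'total': 74}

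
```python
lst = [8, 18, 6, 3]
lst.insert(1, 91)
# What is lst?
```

[8, 91, 18, 6, 3]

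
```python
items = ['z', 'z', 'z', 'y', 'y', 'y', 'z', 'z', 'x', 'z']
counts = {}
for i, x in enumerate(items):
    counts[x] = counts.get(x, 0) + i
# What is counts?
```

Initial: counts = {}, items = ['z', 'z', 'z', 'y', 'y', 'y', 'z', 'z', 'x', 'z']
i=0, x='z': counts = {'z': 0}
i=1, x='z': counts = {'z': 1}
i=2, x='z': counts = {'z': 3}
i=3, x='y': counts = {'z': 3, 'y': 3}
i=4, x='y': counts = {'z': 3, 'y': 7}
i=5, x='y': counts = {'z': 3, 'y': 12}
i=6, x='z': counts = {'z': 9, 'y': 12}
i=7, x='z': counts = {'z': 16, 'y': 12}
i=8, x='x': counts = {'z': 16, 'y': 12, 'x': 8}
i=9, x='z': counts = {'z': 25, 'y': 12, 'x': 8}

{'z': 25, 'y': 12, 'x': 8}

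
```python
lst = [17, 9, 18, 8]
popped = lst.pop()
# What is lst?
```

[17, 9, 18]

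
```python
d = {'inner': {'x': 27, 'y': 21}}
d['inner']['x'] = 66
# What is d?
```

After line 1: d = {'inner': {'x': 27, 'y': 21}}
After line 2 (inner x overwritten): d = {'inner': {'x': 66, 'y': 21}}

{'inner': {'x': 66, 'y': 21}}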